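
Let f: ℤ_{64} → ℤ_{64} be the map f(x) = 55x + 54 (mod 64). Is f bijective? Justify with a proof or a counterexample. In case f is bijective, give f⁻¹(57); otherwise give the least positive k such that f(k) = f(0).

If f(a) = f(b), then 55a ≡ 55b (mod 64). Because gcd(55, 64) = 1, we may cancel 55 to get a ≡ b (mod 64).
We now compute 55⁻¹ mod 64 explicitly. Euclid's algorithm: 64 = 1·55 + 9, 55 = 6·9 + 1; back-substituting gives 1 = 7·55 − 6·64, so 55⁻¹ ≡ 7 (mod 64).
Then y ↦ 7(y − 54) is a two-sided inverse to f, so every y ∈ ℤ_{64} has a preimage.
Hence f is bijective.
Since f is bijective, we compute f⁻¹(57): solve 55x + 54 ≡ 57 (mod 64), i.e. 55x ≡ 3 (mod 64).
Multiplying by 55⁻¹ = 7 gives x ≡ 7·3 = 21 ≡ 21 (mod 64).
Check: f(21) = 55·21 + 54 = 1209 = 18·64 + 57 ≡ 57 (mod 64).

21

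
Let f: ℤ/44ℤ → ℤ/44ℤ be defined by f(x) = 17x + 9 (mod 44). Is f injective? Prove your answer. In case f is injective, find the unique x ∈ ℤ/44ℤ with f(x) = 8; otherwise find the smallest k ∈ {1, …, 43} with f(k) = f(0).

By definition, injectivity means: for all s, t in the domain, f(s) = f(t) implies s = t.
If f(s) = f(t), then 17s ≡ 17t (mod 44). Because gcd(17, 44) = 1, we may cancel 17 to get s ≡ t (mod 44).
Thus f is injective.
We now compute 17⁻¹ mod 44 explicitly. Euclid's algorithm: 44 = 2·17 + 10, 17 = 1·10 + 7, 10 = 1·7 + 3, 7 = 2·3 + 1; back-substituting gives 1 = 13·17 − 5·44, so 17⁻¹ ≡ 13 (mod 44).
Since f is injective, we compute f⁻¹(8): solve 17x + 9 ≡ 8 (mod 44), i.e. 17x ≡ 43 (mod 44).
Multiplying by 17⁻¹ = 13 gives x ≡ 13·43 = 559 = 12·44 + 31 ≡ 31 (mod 44).
Check: f(31) = 17·31 + 9 = 536 = 12·44 + 8 ≡ 8 (mod 44).

31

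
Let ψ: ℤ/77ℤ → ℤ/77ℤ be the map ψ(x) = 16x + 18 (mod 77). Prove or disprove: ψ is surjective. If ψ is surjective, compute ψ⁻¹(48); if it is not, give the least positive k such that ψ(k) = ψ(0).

Since gcd(16, 77) = 1, 16 is invertible modulo 77. Euclid's algorithm: 77 = 4·16 + 13, 16 = 1·13 + 3, 13 = 4·3 + 1; back-substituting gives 1 = 53·16 − 11·77, so 16⁻¹ ≡ 53 (mod 77).
For any y ∈ ℤ/77ℤ, x = 53(y − 18) mod 77 satisfies ψ(x) = 16·53(y − 18) + 18 ≡ y (since 16·53 ≡ 1 mod 77). So every y has a preimage.
Thus ψ is surjective.
Since ψ is surjective, we compute ψ⁻¹(48): solve 16x + 18 ≡ 48 (mod 77), i.e. 16x ≡ 30 (mod 77).
Multiplying by 16⁻¹ = 53 gives x ≡ 53·30 = 1590 = 20·77 + 50 ≡ 50 (mod 77).
Check: ψ(50) = 16·50 + 18 = 818 = 10·77 + 48 ≡ 48 (mod 77).

50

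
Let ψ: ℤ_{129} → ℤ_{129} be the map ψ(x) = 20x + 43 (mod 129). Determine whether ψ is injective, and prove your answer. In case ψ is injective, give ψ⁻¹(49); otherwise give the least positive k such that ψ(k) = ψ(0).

39

Recall: ψ is injective when ψ(u) = ψ(v) forces u = v.
Suppose ψ(u) = ψ(v) in ℤ_{129}. Then 20u + 43 ≡ 20v + 43 (mod 129), thus 20(u − v) ≡ 0 (mod 129).
Since gcd(20, 129) = 1, 20 is invertible modulo 129, therefore u − v ≡ 0 (mod 129), i.e. u = v.
Hence ψ is injective.
We now compute 20⁻¹ mod 129 explicitly. Euclid's algorithm: 129 = 6·20 + 9, 20 = 2·9 + 2, 9 = 4·2 + 1; back-substituting gives 1 = 71·20 − 11·129, so 20⁻¹ ≡ 71 (mod 129).
Since ψ is injective, we compute ψ⁻¹(49): solve 20x + 43 ≡ 49 (mod 129), i.e. 20x ≡ 6 (mod 129).
Multiplying by 20⁻¹ = 71 gives x ≡ 71·6 = 426 = 3·129 + 39 ≡ 39 (mod 129).
Check: ψ(39) = 20·39 + 43 = 823 = 6·129 + 49 ≡ 49 (mod 129).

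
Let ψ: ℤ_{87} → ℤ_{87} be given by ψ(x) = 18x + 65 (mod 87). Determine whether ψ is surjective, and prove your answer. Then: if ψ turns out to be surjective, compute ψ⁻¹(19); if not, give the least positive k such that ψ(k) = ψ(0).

29

Since gcd(18, 87) = 3, we have 18x ≡ 0 (mod 3) for all x, so ψ(x) ≡ 2 (mod 3).
But 0 ≢ 2 (mod 3), so 0 ∈ ℤ_{87} has no preimage. Hence ψ is not surjective.
Since ψ is not surjective, we find the least positive k with ψ(k) = ψ(0): this means 18k ≡ 0 (mod 87), i.e. 87 ∣ 18k. Since gcd(18, 87) = 3, dividing through by 3 this holds exactly when 29 ∣ 6k, and as gcd(6, 29) = 1, exactly when 29 ∣ k.
The smallest positive such k is 29.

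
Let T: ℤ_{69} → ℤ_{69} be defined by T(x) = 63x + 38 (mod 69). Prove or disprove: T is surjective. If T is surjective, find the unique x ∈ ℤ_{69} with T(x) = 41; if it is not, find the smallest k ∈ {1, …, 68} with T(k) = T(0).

Since gcd(63, 69) = 3, we have 63x ≡ 0 (mod 3) for all x, so T(x) ≡ 2 (mod 3).
But 0 ≢ 2 (mod 3), so 0 ∈ ℤ_{69} has no preimage. Therefore T is not surjective.
Since T is not surjective, we find the least positive k with T(k) = T(0): this means 63k ≡ 0 (mod 69), i.e. 69 ∣ 63k. Since gcd(63, 69) = 3, dividing through by 3 this holds exactly when 23 ∣ 21k, and as gcd(21, 23) = 1, exactly when 23 ∣ k.
The smallest positive such k is 23.

23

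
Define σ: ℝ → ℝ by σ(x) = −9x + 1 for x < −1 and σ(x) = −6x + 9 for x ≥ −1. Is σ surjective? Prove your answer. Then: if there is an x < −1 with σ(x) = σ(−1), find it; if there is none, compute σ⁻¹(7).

-14/9

Both pieces are strictly decreasing (slopes −9 and −6), so each is injective on its own interval.
The left piece maps (−∞, −1) onto (10, ∞); the right piece maps [−1, ∞) onto (−∞, 15].
The union (10, ∞) ∪ (−∞, 15] covers ℝ, so σ is surjective.
For the follow-up: the images overlap, so an x < −1 with σ(x) = σ(−1) exists. σ(−1) = 15; solving −9x + 1 = 15 for x < −1 gives x = (15 − 1)/(−9) = −14/9.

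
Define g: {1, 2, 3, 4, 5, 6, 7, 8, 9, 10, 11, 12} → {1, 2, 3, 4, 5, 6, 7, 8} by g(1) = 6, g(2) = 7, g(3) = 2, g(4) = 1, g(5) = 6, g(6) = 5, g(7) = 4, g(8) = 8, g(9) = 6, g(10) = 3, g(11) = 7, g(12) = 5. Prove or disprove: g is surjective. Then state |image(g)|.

Every element of the codomain has a preimage: 1 = g(4), 2 = g(3), 3 = g(10), 4 = g(7), 5 = g(6), 6 = g(1), 7 = g(2), 8 = g(8).
So g is surjective.
The image of g is {1, 2, 3, 4, 5, 6, 7, 8}, which has 8 elements.

8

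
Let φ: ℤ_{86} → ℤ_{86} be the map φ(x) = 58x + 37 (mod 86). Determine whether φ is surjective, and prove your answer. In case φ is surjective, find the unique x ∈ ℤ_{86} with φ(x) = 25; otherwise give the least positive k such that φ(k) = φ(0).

43

Since gcd(58, 86) = 2, we have 58x ≡ 0 (mod 2) for all x, so φ(x) ≡ 1 (mod 2).
But 0 ≢ 1 (mod 2), so 0 ∈ ℤ_{86} has no preimage. Therefore φ is not surjective.
Since φ is not surjective, we find the least positive k with φ(k) = φ(0): this means 58k ≡ 0 (mod 86), i.e. 86 ∣ 58k. Since gcd(58, 86) = 2, dividing through by 2 this holds exactly when 43 ∣ 29k, and as gcd(29, 43) = 1, exactly when 43 ∣ k.
The smallest positive such k is 43.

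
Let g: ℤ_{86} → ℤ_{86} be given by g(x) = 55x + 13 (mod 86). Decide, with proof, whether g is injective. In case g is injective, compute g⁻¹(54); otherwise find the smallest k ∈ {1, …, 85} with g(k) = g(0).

If g(s) = g(t), then 55s ≡ 55t (mod 86). Because gcd(55, 86) = 1, we may cancel 55 to get s ≡ t (mod 86).
Therefore g is injective.
We now compute 55⁻¹ mod 86 explicitly. Euclid's algorithm: 86 = 1·55 + 31, 55 = 1·31 + 24, 31 = 1·24 + 7, 24 = 3·7 + 3, 7 = 2·3 + 1; back-substituting gives 1 = 61·55 − 39·86, so 55⁻¹ ≡ 61 (mod 86).
Since g is injective, we find g⁻¹(54): we need 55x ≡ 54 − 13 ≡ 41 (mod 86). Using 55⁻¹ = 61: x ≡ 61·41 = 2501 = 29·86 + 7, so x = 7.
Check: g(7) = 55·7 + 13 = 398 = 4·86 + 54 ≡ 54 (mod 86).

7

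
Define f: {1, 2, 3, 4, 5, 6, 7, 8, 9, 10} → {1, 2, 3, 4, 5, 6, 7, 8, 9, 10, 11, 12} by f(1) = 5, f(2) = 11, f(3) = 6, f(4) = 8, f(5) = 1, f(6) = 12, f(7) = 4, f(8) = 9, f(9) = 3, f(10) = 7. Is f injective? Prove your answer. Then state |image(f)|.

The values f(1), …, f(10) are 5, 11, 6, 8, 1, 12, 4, 9, 3, 7 — all distinct.
So f(a) = f(b) only when a = b, and f is injective.
The image of f is {1, 3, 4, 5, 6, 7, 8, 9, 11, 12}, which has 10 elements.

10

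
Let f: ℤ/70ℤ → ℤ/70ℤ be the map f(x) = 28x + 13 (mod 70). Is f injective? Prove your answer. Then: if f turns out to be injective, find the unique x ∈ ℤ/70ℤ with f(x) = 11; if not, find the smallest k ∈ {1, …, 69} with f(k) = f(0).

5

We have gcd(28, 70) = 14 > 1. Taking a = 0 and b = 5: f(0) = 13 and f(5) = 28·5 + 13 = 153 ≡ 13 (mod 70).
So f(0) = f(5) while 0 ≠ 5, therefore f is not injective.
Since f is not injective, we find the least positive k with f(k) = f(0): this means 28k ≡ 0 (mod 70), i.e. 70 ∣ 28k. Since gcd(28, 70) = 14, dividing through by 14 this holds exactly when 5 ∣ 2k, and as gcd(2, 5) = 1, exactly when 5 ∣ k.
The smallest positive such k is 5.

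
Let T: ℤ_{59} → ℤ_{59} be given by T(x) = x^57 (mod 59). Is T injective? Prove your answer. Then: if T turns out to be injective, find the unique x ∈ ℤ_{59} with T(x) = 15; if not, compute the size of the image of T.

Since 59 is prime, the nonzero elements of ℤ_{59} form a cyclic group of order 58.
As gcd(57, 58) = 1, raising to the 57th power is a bijection on this group: if u^57 ≡ v^57 then (uv^{−1})^57 = 1, and the only element of order dividing gcd(57, 58) = 1 is 1, so u = v.
With T(0) = 0 this makes T injective on all of ℤ_{59}, hence bijective (finite equal-size domain and codomain). In particular T is injective.
Since T is injective, we find the preimage of 15. The inverse of x ↦ x^57 on (ℤ_{59})^× is x ↦ x^57, because 57·57 = 3249 = 56·58 + 1 ≡ 1 (mod 58) and x^{58} = 1 for x ≠ 0 (Fermat). So T⁻¹(15) = 15^57 mod 59.
Repeated squaring mod 59: 15^1 ≡ 15, 15^2 ≡ 15² = 225 ≡ 48, 15^4 ≡ 48² = 2304 ≡ 3, 15^8 ≡ 3² = 9, 15^16 ≡ 9² = 81 ≡ 22, 15^32 ≡ 22² = 484 ≡ 12. Since 57 = 32 + 16 + 8 + 1, 15^57 ≡ 12·22·9·15: 12·22 = 264 ≡ 28, then 28·9 = 252 ≡ 16, then 16·15 = 240 ≡ 4. So 15^57 ≡ 4 (mod 59).
Hence T⁻¹(15) = 4.

4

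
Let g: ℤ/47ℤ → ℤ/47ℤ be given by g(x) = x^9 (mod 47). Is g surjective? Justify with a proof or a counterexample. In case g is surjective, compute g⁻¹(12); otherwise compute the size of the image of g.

37

Since 47 is prime, the nonzero elements of ℤ/47ℤ form a cyclic group of order 46.
As gcd(9, 46) = 1, raising to the 9th power is a bijection on this group: if x_1^9 ≡ x_2^9 then (x_1x_2^{−1})^9 = 1, and the only element of order dividing gcd(9, 46) = 1 is 1, so x_1 = x_2.
With g(0) = 0 this makes g injective on all of ℤ/47ℤ, hence bijective (finite equal-size domain and codomain). In particular g is surjective.
Since g is surjective, we find the preimage of 12. The inverse of x ↦ x^9 on (ℤ/47ℤ)^× is x ↦ x^41, because 9·41 = 369 = 8·46 + 1 ≡ 1 (mod 46) and x^{46} = 1 for x ≠ 0 (Fermat). So g⁻¹(12) = 12^41 mod 47.
Repeated squaring mod 47: 12^1 ≡ 12, 12^2 ≡ 12² = 144 ≡ 3, 12^4 ≡ 3² = 9, 12^8 ≡ 9² = 81 ≡ 34, 12^16 ≡ 34² = 1156 ≡ 28, 12^32 ≡ 28² = 784 ≡ 32. Since 41 = 32 + 8 + 1, 12^41 ≡ 32·34·12: 32·34 = 1088 ≡ 7, then 7·12 = 84 ≡ 37. So 12^41 ≡ 37 (mod 47).
Hence g⁻¹(12) = 37.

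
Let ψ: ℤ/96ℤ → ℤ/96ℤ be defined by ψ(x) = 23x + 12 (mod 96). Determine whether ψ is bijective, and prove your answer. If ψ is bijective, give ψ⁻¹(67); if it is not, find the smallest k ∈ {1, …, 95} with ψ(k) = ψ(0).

65

If ψ(x_1) = ψ(x_2), then 23x_1 ≡ 23x_2 (mod 96). Because gcd(23, 96) = 1, we may cancel 23 to get x_1 ≡ x_2 (mod 96).
We now compute 23⁻¹ mod 96 explicitly. Euclid's algorithm: 96 = 4·23 + 4, 23 = 5·4 + 3, 4 = 1·3 + 1; back-substituting gives 1 = 71·23 − 17·96, so 23⁻¹ ≡ 71 (mod 96).
For any y ∈ ℤ/96ℤ, x = 71(y − 12) mod 96 satisfies ψ(x) = 23·71(y − 12) + 12 ≡ y (since 23·71 ≡ 1 mod 96). So every y has a preimage.
So ψ is bijective.
Since ψ is bijective, we compute ψ⁻¹(67): solve 23x + 12 ≡ 67 (mod 96), i.e. 23x ≡ 55 (mod 96).
Multiplying by 23⁻¹ = 71 gives x ≡ 71·55 = 3905 = 40·96 + 65 ≡ 65 (mod 96).
Check: ψ(65) = 23·65 + 12 = 1507 = 15·96 + 67 ≡ 67 (mod 96).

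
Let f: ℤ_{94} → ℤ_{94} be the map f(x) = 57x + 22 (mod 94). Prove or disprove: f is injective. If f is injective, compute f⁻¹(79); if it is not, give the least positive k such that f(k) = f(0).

1

Suppose f(u) = f(v) in ℤ_{94}. Then 57u + 22 ≡ 57v + 22 (mod 94), thus 57(u − v) ≡ 0 (mod 94).
Since gcd(57, 94) = 1, 57 is invertible modulo 94, hence u − v ≡ 0 (mod 94), i.e. u = v.
Thus f is injective.
We now compute 57⁻¹ mod 94 explicitly. Euclid's algorithm: 94 = 1·57 + 37, 57 = 1·37 + 20, 37 = 1·20 + 17, 20 = 1·17 + 3, 17 = 5·3 + 2, 3 = 1·2 + 1; back-substituting gives 1 = 33·57 − 20·94, so 57⁻¹ ≡ 33 (mod 94).
Since f is injective, we find f⁻¹(79): we need 57x ≡ 79 − 22 ≡ 57 (mod 94). Using 57⁻¹ = 33: x ≡ 33·57 = 1881 = 20·94 + 1, so x = 1.
Check: f(1) = 57·1 + 22 = 79 ≡ 79 (mod 94).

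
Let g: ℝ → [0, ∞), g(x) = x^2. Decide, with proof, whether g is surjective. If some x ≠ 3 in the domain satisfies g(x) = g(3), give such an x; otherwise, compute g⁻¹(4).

For any y ∈ [0, ∞), x = y^{1/2} ∈ ℝ satisfies x^2 = y, so g is surjective.
For the follow-up, such an x exists: taking x = −3 ∈ ℝ gives g(−3) = 9 = g(3) with −3 ≠ 3.

-3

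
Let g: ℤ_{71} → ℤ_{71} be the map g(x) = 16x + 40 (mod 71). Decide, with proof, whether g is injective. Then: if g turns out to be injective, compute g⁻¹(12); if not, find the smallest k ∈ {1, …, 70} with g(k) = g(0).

16

Recall: g is injective if g(a) = g(b) implies a = b.
If g(a) = g(b), then 16a ≡ 16b (mod 71). Because gcd(16, 71) = 1, we may cancel 16 to get a ≡ b (mod 71).
Hence g is injective.
We now compute 16⁻¹ mod 71 explicitly. Euclid's algorithm: 71 = 4·16 + 7, 16 = 2·7 + 2, 7 = 3·2 + 1; back-substituting gives 1 = 40·16 − 9·71, so 16⁻¹ ≡ 40 (mod 71).
Since g is injective, we compute g⁻¹(12): solve 16x + 40 ≡ 12 (mod 71), i.e. 16x ≡ 43 (mod 71).
Multiplying by 16⁻¹ = 40 gives x ≡ 40·43 = 1720 = 24·71 + 16 ≡ 16 (mod 71).
Check: g(16) = 16·16 + 40 = 296 = 4·71 + 12 ≡ 12 (mod 71).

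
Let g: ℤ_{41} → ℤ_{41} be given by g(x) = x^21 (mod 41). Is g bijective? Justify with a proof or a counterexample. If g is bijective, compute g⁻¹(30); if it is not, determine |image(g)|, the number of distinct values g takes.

11

Since 41 is prime, the nonzero elements of ℤ_{41} form a cyclic group of order 40.
As gcd(21, 40) = 1, raising to the 21st power is a bijection on this group: if x_1^21 ≡ x_2^21 then (x_1x_2^{−1})^21 = 1, and the only element of order dividing gcd(21, 40) = 1 is 1, so x_1 = x_2.
With g(0) = 0 this makes g injective on all of ℤ_{41}, hence bijective (finite equal-size domain and codomain). In particular g is bijective.
Since g is bijective, we find the preimage of 30. The inverse of x ↦ x^21 on (ℤ_{41})^× is x ↦ x^21, because 21·21 = 441 = 11·40 + 1 ≡ 1 (mod 40) and x^{40} = 1 for x ≠ 0 (Fermat). So g⁻¹(30) = 30^21 mod 41.
Repeated squaring mod 41: 30^1 ≡ 30, 30^2 ≡ 30² = 900 ≡ 39, 30^4 ≡ 39² = 1521 ≡ 4, 30^8 ≡ 4² = 16, 30^16 ≡ 16² = 256 ≡ 10. Since 21 = 16 + 4 + 1, 30^21 ≡ 10·4·30: 10·4 = 40, then 40·30 = 1200 ≡ 11. So 30^21 ≡ 11 (mod 41).
Hence g⁻¹(30) = 11.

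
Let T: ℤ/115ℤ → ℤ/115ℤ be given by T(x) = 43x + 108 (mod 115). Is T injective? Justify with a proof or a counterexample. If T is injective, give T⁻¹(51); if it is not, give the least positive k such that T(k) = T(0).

111

Suppose T(u) = T(v) in ℤ/115ℤ. Then 43u + 108 ≡ 43v + 108 (mod 115), therefore 43(u − v) ≡ 0 (mod 115).
Since gcd(43, 115) = 1, 43 is invertible modulo 115, thus u − v ≡ 0 (mod 115), i.e. u = v.
Thus T is injective.
We now compute 43⁻¹ mod 115 explicitly. Euclid's algorithm: 115 = 2·43 + 29, 43 = 1·29 + 14, 29 = 2·14 + 1; back-substituting gives 1 = 107·43 − 40·115, so 43⁻¹ ≡ 107 (mod 115).
Since T is injective, we compute T⁻¹(51): solve 43x + 108 ≡ 51 (mod 115), i.e. 43x ≡ 58 (mod 115).
Multiplying by 43⁻¹ = 107 gives x ≡ 107·58 = 6206 = 53·115 + 111 ≡ 111 (mod 115).
Check: T(111) = 43·111 + 108 = 4881 = 42·115 + 51 ≡ 51 (mod 115).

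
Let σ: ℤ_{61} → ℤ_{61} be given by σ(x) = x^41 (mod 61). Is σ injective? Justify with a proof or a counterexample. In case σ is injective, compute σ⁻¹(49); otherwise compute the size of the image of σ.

46

Since 61 is prime, the nonzero elements of ℤ_{61} form a cyclic group of order 60.
As gcd(41, 60) = 1, raising to the 41st power is a bijection on this group: if a^41 ≡ b^41 then (ab^{−1})^41 = 1, and the only element of order dividing gcd(41, 60) = 1 is 1, so a = b.
With σ(0) = 0 this makes σ injective on all of ℤ_{61}, hence bijective (finite equal-size domain and codomain). In particular σ is injective.
Since σ is injective, we find the preimage of 49. The inverse of x ↦ x^41 on (ℤ_{61})^× is x ↦ x^41, because 41·41 = 1681 = 28·60 + 1 ≡ 1 (mod 60) and x^{60} = 1 for x ≠ 0 (Fermat). So σ⁻¹(49) = 49^41 mod 61.
Repeated squaring mod 61: 49^1 ≡ 49, 49^2 ≡ 49² = 2401 ≡ 22, 49^4 ≡ 22² = 484 ≡ 57, 49^8 ≡ 57² = 3249 ≡ 16, 49^16 ≡ 16² = 256 ≡ 12, 49^32 ≡ 12² = 144 ≡ 22. Since 41 = 32 + 8 + 1, 49^41 ≡ 22·16·49: 22·16 = 352 ≡ 47, then 47·49 = 2303 ≡ 46. So 49^41 ≡ 46 (mod 61).
Hence σ⁻¹(49) = 46.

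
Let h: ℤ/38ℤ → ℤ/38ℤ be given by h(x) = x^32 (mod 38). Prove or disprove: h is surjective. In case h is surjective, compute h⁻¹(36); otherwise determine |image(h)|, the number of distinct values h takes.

h(18): Repeated squaring mod 38: 18^1 ≡ 18, 18^2 ≡ 18² = 324 ≡ 20, 18^4 ≡ 20² = 400 ≡ 20, 18^8 ≡ 20² = 400 ≡ 20, 18^16 ≡ 20² = 400 ≡ 20, 18^32 ≡ 20² = 400 ≡ 20. So 18^32 ≡ 20 (mod 38).
h(20): Repeated squaring mod 38: 20^1 ≡ 20, 20^2 ≡ 20² = 400 ≡ 20, 20^4 ≡ 20² = 400 ≡ 20, 20^8 ≡ 20² = 400 ≡ 20, 20^16 ≡ 20² = 400 ≡ 20, 20^32 ≡ 20² = 400 ≡ 20. So 20^32 ≡ 20 (mod 38).
So h(18) = h(20) = 20 while 18 ≠ 20, so h is not injective.
A non-injective map from the 38-element set ℤ/38ℤ to itself takes at most 37 distinct values, so it cannot be surjective. Hence h is not surjective.
Since h is not surjective, we determine |image(h)|. Computing x^32 mod 38 for each x (by repeated squaring, reducing mod 38 at every step), the values h(0), h(1), …, h(37) are: 0, 1, 6, 23, 36, 9, 24, 11, 26, 35, 16, 7, 30, 5, 28, 17, 4, 25, 20, 19, 20, 25, 4, 17, 28, 5, 30, 7, 16, 35, 26, 11, 24, 9, 36, 23, 6, 1.
The distinct values are {0, 1, 4, 5, 6, 7, 9, 11, 16, 17, 19, 20, 23, 24, 25, 26, 28, 30, 35, 36}; there are 20 of them.

20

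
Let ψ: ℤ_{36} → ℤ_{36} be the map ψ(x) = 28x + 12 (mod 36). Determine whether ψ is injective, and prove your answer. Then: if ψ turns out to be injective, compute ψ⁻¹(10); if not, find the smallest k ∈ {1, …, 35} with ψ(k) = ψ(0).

9

We have gcd(28, 36) = 4 > 1. Taking a = 0 and b = 9: ψ(0) = 12 and ψ(9) = 28·9 + 12 = 264 ≡ 12 (mod 36).
So ψ(0) = ψ(9) while 0 ≠ 9, thus ψ is not injective.
Since ψ is not injective, we find the least positive k with ψ(k) = ψ(0): this means 28k ≡ 0 (mod 36), i.e. 36 ∣ 28k. Since gcd(28, 36) = 4, dividing through by 4 this holds exactly when 9 ∣ 7k, and as gcd(7, 9) = 1, exactly when 9 ∣ k.
The smallest positive such k is 9.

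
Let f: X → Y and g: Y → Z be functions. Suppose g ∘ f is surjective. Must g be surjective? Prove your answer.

Let c ∈ Z. Since g ∘ f is surjective, some a ∈ X has g(f(a)) = c. Then b = f(a) ∈ Y satisfies g(b) = c. So g is surjective.

surjective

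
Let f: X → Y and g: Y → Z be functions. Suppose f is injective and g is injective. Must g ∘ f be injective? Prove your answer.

Suppose (g ∘ f)(s) = (g ∘ f)(t), i.e. g(f(s)) = g(f(t)).
Since g is injective, f(s) = f(t). Since f is injective, s = t. So g ∘ f is injective.

injective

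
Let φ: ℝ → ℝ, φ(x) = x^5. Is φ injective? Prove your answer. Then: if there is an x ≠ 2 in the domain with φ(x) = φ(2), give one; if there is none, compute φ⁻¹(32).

2

On ℝ, x ↦ x^5 is strictly increasing (since 5 is odd), so φ(x_1) = φ(x_2) forces x_1 = x_2. Thus φ is injective.
Since x ↦ x^5 is strictly increasing on ℝ, it is injective there, so no x ≠ 2 in the domain has φ(x) = φ(2). We therefore compute φ⁻¹(32) = 32^{1/5} = 2 (indeed 2^5 = 32).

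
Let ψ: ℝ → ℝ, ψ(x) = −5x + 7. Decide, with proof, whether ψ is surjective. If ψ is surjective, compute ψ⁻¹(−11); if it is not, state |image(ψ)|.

18/5

For any y ∈ ℝ, x = (y − 7)/(−5) satisfies ψ(x) = y.
So ψ is surjective.
Since ψ is surjective, we compute ψ⁻¹(−11) = (−11 − 7)/(−5) = 18/5.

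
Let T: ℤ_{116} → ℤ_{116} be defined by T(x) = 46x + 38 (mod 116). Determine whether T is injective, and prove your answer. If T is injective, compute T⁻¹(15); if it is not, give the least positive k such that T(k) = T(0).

We have gcd(46, 116) = 2 > 1. Taking u = 0 and v = 58: T(0) = 38 and T(58) = 46·58 + 38 = 2706 ≡ 38 (mod 116).
So T(0) = T(58) while 0 ≠ 58, so T is not injective.
Since T is not injective, we find the least positive k with T(k) = T(0): this means 46k ≡ 0 (mod 116), i.e. 116 ∣ 46k. Since gcd(46, 116) = 2, dividing through by 2 this holds exactly when 58 ∣ 23k, and as gcd(23, 58) = 1, exactly when 58 ∣ k.
The smallest positive such k is 58.

58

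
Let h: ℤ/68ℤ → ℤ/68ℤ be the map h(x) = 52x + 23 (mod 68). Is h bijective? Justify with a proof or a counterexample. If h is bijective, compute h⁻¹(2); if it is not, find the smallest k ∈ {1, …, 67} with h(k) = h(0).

Recall that h is injective if h(u) = h(v) implies u = v.
We have gcd(52, 68) = 4 > 1. Taking u = 0 and v = 17: h(0) = 23 and h(17) = 52·17 + 23 = 907 ≡ 23 (mod 68).
So h(0) = h(17) while 0 ≠ 17, therefore h is not injective, hence not bijective.
Since h is not bijective, we find the least positive k with h(k) = h(0): this means 52k ≡ 0 (mod 68), i.e. 68 ∣ 52k. Since gcd(52, 68) = 4, dividing through by 4 this holds exactly when 17 ∣ 13k, and as gcd(13, 17) = 1, exactly when 17 ∣ k.
The smallest positive such k is 17.

17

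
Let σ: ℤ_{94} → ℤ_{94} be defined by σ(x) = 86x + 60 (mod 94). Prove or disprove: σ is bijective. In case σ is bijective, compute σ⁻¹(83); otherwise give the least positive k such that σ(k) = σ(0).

Recall that injectivity means: for all s, t in the domain, σ(s) = σ(t) implies s = t.
We have gcd(86, 94) = 2 > 1. Taking s = 0 and t = 47: σ(0) = 60 and σ(47) = 86·47 + 60 = 4102 ≡ 60 (mod 94).
So σ(0) = σ(47) while 0 ≠ 47, thus σ is not injective, hence not bijective.
Since σ is not bijective, we find the least positive k with σ(k) = σ(0): this means 86k ≡ 0 (mod 94), i.e. 94 ∣ 86k. Since gcd(86, 94) = 2, dividing through by 2 this holds exactly when 47 ∣ 43k, and as gcd(43, 47) = 1, exactly when 47 ∣ k.
The smallest positive such k is 47.

47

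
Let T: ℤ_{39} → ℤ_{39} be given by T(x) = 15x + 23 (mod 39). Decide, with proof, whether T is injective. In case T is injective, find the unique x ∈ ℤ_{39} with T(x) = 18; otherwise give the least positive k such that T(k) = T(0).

13

Recall that injectivity means: for all x_1, x_2 in the domain, T(x_1) = T(x_2) implies x_1 = x_2.
We have gcd(15, 39) = 3 > 1. Taking x_1 = 0 and x_2 = 13: T(0) = 23 and T(13) = 15·13 + 23 = 218 ≡ 23 (mod 39).
So T(0) = T(13) while 0 ≠ 13, so T is not injective.
Since T is not injective, we find the least positive k with T(k) = T(0): this means 15k ≡ 0 (mod 39), i.e. 39 ∣ 15k. Since gcd(15, 39) = 3, dividing through by 3 this holds exactly when 13 ∣ 5k, and as gcd(5, 13) = 1, exactly when 13 ∣ k.
The smallest positive such k is 13.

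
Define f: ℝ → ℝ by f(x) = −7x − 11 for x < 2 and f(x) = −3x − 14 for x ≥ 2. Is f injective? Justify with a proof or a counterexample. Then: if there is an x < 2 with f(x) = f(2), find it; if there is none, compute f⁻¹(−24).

Both pieces are strictly decreasing (slopes −7 and −3), so each is injective on its own interval.
The left piece maps (−∞, 2) onto (−25, ∞); the right piece maps [2, ∞) onto (−∞, −20].
These images overlap. In particular f(2) = −20 (right piece), and solving −7x − 11 = −20 on the left piece gives x = 9/7 < 2.
So f(9/7) = f(2) with 9/7 ≠ 2, and f is not injective. This x = 9/7 is the requested value below 2.

9/7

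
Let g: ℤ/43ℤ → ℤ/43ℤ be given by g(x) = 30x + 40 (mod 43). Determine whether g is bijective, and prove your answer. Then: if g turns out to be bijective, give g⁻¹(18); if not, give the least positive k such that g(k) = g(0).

5

Recall that injectivity means: for all a, b in the domain, g(a) = g(b) implies a = b.
Suppose g(a) = g(b) in ℤ/43ℤ. Then 30a + 40 ≡ 30b + 40 (mod 43), so 30(a − b) ≡ 0 (mod 43).
Since gcd(30, 43) = 1, 30 is invertible modulo 43, hence a − b ≡ 0 (mod 43), i.e. a = b.
We now compute 30⁻¹ mod 43 explicitly. Euclid's algorithm: 43 = 1·30 + 13, 30 = 2·13 + 4, 13 = 3·4 + 1; back-substituting gives 1 = 33·30 − 23·43, so 30⁻¹ ≡ 33 (mod 43).
Then y ↦ 33(y − 40) is a two-sided inverse to g, so every y ∈ ℤ/43ℤ has a preimage.
So g is bijective.
Since g is bijective, we compute g⁻¹(18): solve 30x + 40 ≡ 18 (mod 43), i.e. 30x ≡ 21 (mod 43).
Multiplying by 30⁻¹ = 33 gives x ≡ 33·21 = 693 = 16·43 + 5 ≡ 5 (mod 43).
Check: g(5) = 30·5 + 40 = 190 = 4·43 + 18 ≡ 18 (mod 43).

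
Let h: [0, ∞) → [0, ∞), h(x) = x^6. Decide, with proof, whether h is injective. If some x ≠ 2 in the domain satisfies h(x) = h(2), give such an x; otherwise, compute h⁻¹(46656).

On [0, ∞), x ↦ x^6 is strictly increasing, so h(s) = h(t) forces s = t. Therefore h is injective.
Since x ↦ x^6 is strictly increasing on [0, ∞), it is injective there, so no x ≠ 2 in the domain has h(x) = h(2). We therefore compute h⁻¹(46656) = 46656^{1/6} = 6 (indeed 6^6 = 46656).

6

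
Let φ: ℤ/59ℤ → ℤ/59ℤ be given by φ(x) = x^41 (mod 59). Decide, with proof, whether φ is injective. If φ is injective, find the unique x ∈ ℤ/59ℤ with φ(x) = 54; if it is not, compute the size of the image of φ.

Since 59 is prime, the nonzero elements of ℤ/59ℤ form a cyclic group of order 58.
As gcd(41, 58) = 1, raising to the 41st power is a bijection on this group: if a^41 ≡ b^41 then (ab^{−1})^41 = 1, and the only element of order dividing gcd(41, 58) = 1 is 1, so a = b.
With φ(0) = 0 this makes φ injective on all of ℤ/59ℤ, hence bijective (finite equal-size domain and codomain). In particular φ is injective.
Since φ is injective, we find the preimage of 54. The inverse of x ↦ x^41 on (ℤ/59ℤ)^× is x ↦ x^17, because 41·17 = 697 = 12·58 + 1 ≡ 1 (mod 58) and x^{58} = 1 for x ≠ 0 (Fermat). So φ⁻¹(54) = 54^17 mod 59.
Repeated squaring mod 59: 54^1 ≡ 54, 54^2 ≡ 54² = 2916 ≡ 25, 54^4 ≡ 25² = 625 ≡ 35, 54^8 ≡ 35² = 1225 ≡ 45, 54^16 ≡ 45² = 2025 ≡ 19. Since 17 = 16 + 1, 54^17 ≡ 19·54: 19·54 = 1026 ≡ 23. So 54^17 ≡ 23 (mod 59).
Hence φ⁻¹(54) = 23.

23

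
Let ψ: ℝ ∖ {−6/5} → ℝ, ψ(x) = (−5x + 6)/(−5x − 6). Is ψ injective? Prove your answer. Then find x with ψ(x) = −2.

-2/5

Suppose ψ(x_1) = ψ(x_2). Cross-multiplying: (−5x_1 + 6)(−5x_2 − 6) = (−5x_2 + 6)(−5x_1 − 6).
Expanding both sides and cancelling the symmetric terms leaves 60·(x_1 − x_2) = 0. Since 60 ≠ 0, x_1 = x_2. Thus ψ is injective.
Solving ψ(x) = −2: cross-multiplying gives −5x + 6 = −2(−5x − 6), which rearranges to −15x = 6, so x = −2/5.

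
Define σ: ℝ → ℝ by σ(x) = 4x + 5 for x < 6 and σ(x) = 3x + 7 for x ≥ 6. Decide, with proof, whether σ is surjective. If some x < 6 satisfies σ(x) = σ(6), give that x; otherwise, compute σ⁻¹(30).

Both pieces are strictly increasing (slopes 4 and 3), so each is injective on its own interval.
The left piece maps (−∞, 6) onto (−∞, 29); the right piece maps [6, ∞) onto [25, ∞).
The union (−∞, 29) ∪ [25, ∞) covers ℝ, so σ is surjective.
For the follow-up: the images overlap, so an x < 6 with σ(x) = σ(6) exists. σ(6) = 25; solving 4x + 5 = 25 for x < 6 gives x = (25 − 5)/4 = 5.

5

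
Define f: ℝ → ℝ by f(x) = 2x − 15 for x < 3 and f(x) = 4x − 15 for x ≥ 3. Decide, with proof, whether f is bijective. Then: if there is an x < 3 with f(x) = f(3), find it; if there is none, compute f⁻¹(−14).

1/2

Both pieces are strictly increasing (slopes 2 and 4), so each is injective on its own interval.
The left piece maps (−∞, 3) onto (−∞, −9); the right piece maps [3, ∞) onto [−3, ∞).
The images leave a gap (−9 has no preimage), so f is not surjective, hence not bijective.
Because the two images are disjoint, no x < 3 has f(x) = f(3), so we compute f⁻¹(−14): −14 lies in (−∞, −9), so solve 2x − 15 = −14: x = (−14 + 15)/2 = 1/2.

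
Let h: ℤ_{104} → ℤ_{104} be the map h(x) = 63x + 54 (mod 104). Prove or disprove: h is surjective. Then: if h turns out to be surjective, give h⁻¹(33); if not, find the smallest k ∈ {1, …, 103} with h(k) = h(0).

Recall: h is surjective if every y in the codomain equals h(x) for some x in the domain.
Since gcd(63, 104) = 1, 63 is invertible modulo 104. Euclid's algorithm: 104 = 1·63 + 41, 63 = 1·41 + 22, 41 = 1·22 + 19, 22 = 1·19 + 3, 19 = 6·3 + 1; back-substituting gives 1 = 71·63 − 43·104, so 63⁻¹ ≡ 71 (mod 104).
Then y ↦ 71(y − 54) is a two-sided inverse to h, so every y ∈ ℤ_{104} has a preimage.
Hence h is surjective.
Since h is surjective, we find h⁻¹(33): we need 63x ≡ 33 − 54 ≡ 83 (mod 104). Using 63⁻¹ = 71: x ≡ 71·83 = 5893 = 56·104 + 69, so x = 69.
Check: h(69) = 63·69 + 54 = 4401 = 42·104 + 33 ≡ 33 (mod 104).

69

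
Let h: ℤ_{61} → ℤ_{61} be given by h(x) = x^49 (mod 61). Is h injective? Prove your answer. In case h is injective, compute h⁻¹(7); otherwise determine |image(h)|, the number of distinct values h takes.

Since 61 is prime, the nonzero elements of ℤ_{61} form a cyclic group of order 60.
As gcd(49, 60) = 1, raising to the 49th power is a bijection on this group: if u^49 ≡ v^49 then (uv^{−1})^49 = 1, and the only element of order dividing gcd(49, 60) = 1 is 1, so u = v.
With h(0) = 0 this makes h injective on all of ℤ_{61}, hence bijective (finite equal-size domain and codomain). In particular h is injective.
Since h is injective, we find the preimage of 7. The inverse of x ↦ x^49 on (ℤ_{61})^× is x ↦ x^49, because 49·49 = 2401 = 40·60 + 1 ≡ 1 (mod 60) and x^{60} = 1 for x ≠ 0 (Fermat). So h⁻¹(7) = 7^49 mod 61.
Repeated squaring mod 61: 7^1 ≡ 7, 7^2 ≡ 7² = 49, 7^4 ≡ 49² = 2401 ≡ 22, 7^8 ≡ 22² = 484 ≡ 57, 7^16 ≡ 57² = 3249 ≡ 16, 7^32 ≡ 16² = 256 ≡ 12. Since 49 = 32 + 16 + 1, 7^49 ≡ 12·16·7: 12·16 = 192 ≡ 9, then 9·7 = 63 ≡ 2. So 7^49 ≡ 2 (mod 61).
Hence h⁻¹(7) = 2.

2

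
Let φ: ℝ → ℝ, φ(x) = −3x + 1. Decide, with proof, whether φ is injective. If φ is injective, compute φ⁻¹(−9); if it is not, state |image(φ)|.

10/3

Recall that φ is injective if φ(u) = φ(v) implies u = v.
Suppose φ(u) = φ(v). Then −3u + 1 = −3v + 1, therefore −3u = −3v, thus u = v.
Thus φ is injective.
Since φ is injective, we compute φ⁻¹(−9) = (−9 − 1)/(−3) = 10/3.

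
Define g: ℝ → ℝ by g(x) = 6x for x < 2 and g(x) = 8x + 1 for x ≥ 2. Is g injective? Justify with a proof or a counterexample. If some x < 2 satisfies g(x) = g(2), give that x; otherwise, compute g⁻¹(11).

11/6

Both pieces are strictly increasing (slopes 6 and 8), so each is injective on its own interval.
The left piece maps (−∞, 2) onto (−∞, 12); the right piece maps [2, ∞) onto [17, ∞).
These images are disjoint, so no value is attained by both pieces. Thus g is injective.
Because the two images are disjoint, no x < 2 has g(x) = g(2), so we compute g⁻¹(11): 11 lies in (−∞, 12), so solve 6x = 11: x = (11 − 0)/6 = 11/6.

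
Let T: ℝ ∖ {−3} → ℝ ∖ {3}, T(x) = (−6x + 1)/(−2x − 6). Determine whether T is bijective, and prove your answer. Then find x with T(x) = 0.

1/6

Suppose T(x_1) = T(x_2). Cross-multiplying: (−6x_1 + 1)(−2x_2 − 6) = (−6x_2 + 1)(−2x_1 − 6).
Expanding both sides and cancelling the symmetric terms leaves 38·(x_1 − x_2) = 0. Since 38 ≠ 0, x_1 = x_2. So T is injective.
For any y ≠ 3, solving y(−2x − 6) = −6x + 1 for x gives a well-defined x ≠ −3. So T is surjective.
Hence T is bijective.
Solving T(x) = 0: cross-multiplying gives −6x + 1 = 0(−2x − 6), which rearranges to −6x = −1, so x = 1/6.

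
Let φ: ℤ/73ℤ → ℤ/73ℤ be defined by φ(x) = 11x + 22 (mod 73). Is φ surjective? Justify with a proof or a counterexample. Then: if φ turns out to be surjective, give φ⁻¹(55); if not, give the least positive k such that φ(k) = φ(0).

3

Since gcd(11, 73) = 1, 11 is invertible modulo 73. Euclid's algorithm: 73 = 6·11 + 7, 11 = 1·7 + 4, 7 = 1·4 + 3, 4 = 1·3 + 1; back-substituting gives 1 = 20·11 − 3·73, so 11⁻¹ ≡ 20 (mod 73).
Then y ↦ 20(y − 22) is a two-sided inverse to φ, so every y ∈ ℤ/73ℤ has a preimage.
Thus φ is surjective.
Since φ is surjective, we compute φ⁻¹(55): solve 11x + 22 ≡ 55 (mod 73), i.e. 11x ≡ 33 (mod 73).
Multiplying by 11⁻¹ = 20 gives x ≡ 20·33 = 660 = 9·73 + 3 ≡ 3 (mod 73).
Check: φ(3) = 11·3 + 22 = 55 ≡ 55 (mod 73).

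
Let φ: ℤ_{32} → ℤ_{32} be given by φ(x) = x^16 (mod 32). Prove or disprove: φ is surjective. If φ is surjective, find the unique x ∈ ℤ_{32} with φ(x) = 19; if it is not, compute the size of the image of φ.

2

φ(0) = 0^16 = 0.
φ(2): Repeated squaring mod 32: 2^1 ≡ 2, 2^2 ≡ 2² = 4, 2^4 ≡ 4² = 16, 2^8 ≡ 16² = 256 ≡ 0, 2^16 ≡ 0² = 0. So 2^16 ≡ 0 (mod 32).
So φ(0) = φ(2) = 0 while 0 ≠ 2, thus φ is not injective.
A non-injective map from the 32-element set ℤ_{32} to itself takes at most 31 distinct values, so it cannot be surjective. Hence φ is not surjective.
Since φ is not surjective, we determine |image(φ)|. Computing x^16 mod 32 for each x (by repeated squaring, reducing mod 32 at every step), the values φ(0), φ(1), …, φ(31) are: 0, 1, 0, 1, 0, 1, 0, 1, 0, 1, 0, 1, 0, 1, 0, 1, 0, 1, 0, 1, 0, 1, 0, 1, 0, 1, 0, 1, 0, 1, 0, 1.
The distinct values are {0, 1}; there are 2 of them.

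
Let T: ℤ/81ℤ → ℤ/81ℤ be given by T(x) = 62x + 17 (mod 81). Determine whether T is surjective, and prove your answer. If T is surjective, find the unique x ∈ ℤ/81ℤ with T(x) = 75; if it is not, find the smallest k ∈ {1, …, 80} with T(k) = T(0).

By definition, T is surjective if every y in the codomain equals T(x) for some x in the domain.
Since gcd(62, 81) = 1, 62 is invertible modulo 81. Euclid's algorithm: 81 = 1·62 + 19, 62 = 3·19 + 5, 19 = 3·5 + 4, 5 = 1·4 + 1; back-substituting gives 1 = 17·62 − 13·81, so 62⁻¹ ≡ 17 (mod 81).
For any y ∈ ℤ/81ℤ, x = 17(y − 17) mod 81 satisfies T(x) = 62·17(y − 17) + 17 ≡ y (since 62·17 ≡ 1 mod 81). So every y has a preimage.
Hence T is surjective.
Since T is surjective, we compute T⁻¹(75): solve 62x + 17 ≡ 75 (mod 81), i.e. 62x ≡ 58 (mod 81).
Multiplying by 62⁻¹ = 17 gives x ≡ 17·58 = 986 = 12·81 + 14 ≡ 14 (mod 81).
Check: T(14) = 62·14 + 17 = 885 = 10·81 + 75 ≡ 75 (mod 81).

14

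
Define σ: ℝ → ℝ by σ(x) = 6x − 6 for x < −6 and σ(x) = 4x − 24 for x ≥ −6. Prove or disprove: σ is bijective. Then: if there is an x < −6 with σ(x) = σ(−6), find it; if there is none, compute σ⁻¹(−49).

-7

Both pieces are strictly increasing (slopes 6 and 4), so each is injective on its own interval.
The left piece maps (−∞, −6) onto (−∞, −42); the right piece maps [−6, ∞) onto [−48, ∞).
These images overlap. In particular σ(−6) = −48 (right piece), and solving 6x − 6 = −48 on the left piece gives x = −7 < −6.
So σ(−7) = σ(−6) with −7 ≠ −6, and σ is not injective, hence not bijective. This x = −7 is the requested value below −6.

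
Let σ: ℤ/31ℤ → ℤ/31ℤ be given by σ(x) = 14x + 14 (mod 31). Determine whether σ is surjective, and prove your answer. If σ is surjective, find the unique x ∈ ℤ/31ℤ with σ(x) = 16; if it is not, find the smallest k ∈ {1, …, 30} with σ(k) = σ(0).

Since gcd(14, 31) = 1, 14 is invertible modulo 31. Euclid's algorithm: 31 = 2·14 + 3, 14 = 4·3 + 2, 3 = 1·2 + 1; back-substituting gives 1 = 20·14 − 9·31, so 14⁻¹ ≡ 20 (mod 31).
Then y ↦ 20(y − 14) is a two-sided inverse to σ, so every y ∈ ℤ/31ℤ has a preimage.
Hence σ is surjective.
Since σ is surjective, we find σ⁻¹(16): we need 14x ≡ 16 − 14 ≡ 2 (mod 31). Using 14⁻¹ = 20: x ≡ 20·2 = 40 = 1·31 + 9, so x = 9.
Check: σ(9) = 14·9 + 14 = 140 = 4·31 + 16 ≡ 16 (mod 31).

9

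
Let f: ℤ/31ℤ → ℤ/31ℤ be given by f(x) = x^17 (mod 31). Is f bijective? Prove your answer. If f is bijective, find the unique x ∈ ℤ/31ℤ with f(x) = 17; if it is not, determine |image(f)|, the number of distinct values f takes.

Since 31 is prime, the nonzero elements of ℤ/31ℤ form a cyclic group of order 30.
As gcd(17, 30) = 1, raising to the 17th power is a bijection on this group: if s^17 ≡ t^17 then (st^{−1})^17 = 1, and the only element of order dividing gcd(17, 30) = 1 is 1, so s = t.
With f(0) = 0 this makes f injective on all of ℤ/31ℤ, hence bijective (finite equal-size domain and codomain). In particular f is bijective.
Since f is bijective, we find the preimage of 17. The inverse of x ↦ x^17 on (ℤ/31ℤ)^× is x ↦ x^23, because 17·23 = 391 = 13·30 + 1 ≡ 1 (mod 30) and x^{30} = 1 for x ≠ 0 (Fermat). So f⁻¹(17) = 17^23 mod 31.
Repeated squaring mod 31: 17^1 ≡ 17, 17^2 ≡ 17² = 289 ≡ 10, 17^4 ≡ 10² = 100 ≡ 7, 17^8 ≡ 7² = 49 ≡ 18, 17^16 ≡ 18² = 324 ≡ 14. Since 23 = 16 + 4 + 2 + 1, 17^23 ≡ 14·7·10·17: 14·7 = 98 ≡ 5, then 5·10 = 50 ≡ 19, then 19·17 = 323 ≡ 13. So 17^23 ≡ 13 (mod 31).
Hence f⁻¹(17) = 13.

13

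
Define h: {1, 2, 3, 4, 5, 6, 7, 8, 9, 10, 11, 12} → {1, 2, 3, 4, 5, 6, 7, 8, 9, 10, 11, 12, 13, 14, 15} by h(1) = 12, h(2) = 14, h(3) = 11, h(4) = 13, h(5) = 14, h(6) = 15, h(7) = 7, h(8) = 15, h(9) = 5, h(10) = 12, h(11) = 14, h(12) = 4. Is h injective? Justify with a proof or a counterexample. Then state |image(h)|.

h(2) = 14 = h(5) with 2 ≠ 5, so h is not injective.
The image of h is {4, 5, 7, 11, 12, 13, 14, 15}, which has 8 elements.

8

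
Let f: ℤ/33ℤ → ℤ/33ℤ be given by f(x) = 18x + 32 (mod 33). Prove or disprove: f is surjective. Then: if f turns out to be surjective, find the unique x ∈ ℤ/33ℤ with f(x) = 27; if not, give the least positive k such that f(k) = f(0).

11

Recall: f is surjective if every y in the codomain equals f(x) for some x in the domain.
Since gcd(18, 33) = 3, we have 18x ≡ 0 (mod 3) for all x, so f(x) ≡ 2 (mod 3).
But 0 ≢ 2 (mod 3), so 0 ∈ ℤ/33ℤ has no preimage. Thus f is not surjective.
Since f is not surjective, we find the least positive k with f(k) = f(0): this means 18k ≡ 0 (mod 33), i.e. 33 ∣ 18k. Since gcd(18, 33) = 3, dividing through by 3 this holds exactly when 11 ∣ 6k, and as gcd(6, 11) = 1, exactly when 11 ∣ k.
The smallest positive such k is 11.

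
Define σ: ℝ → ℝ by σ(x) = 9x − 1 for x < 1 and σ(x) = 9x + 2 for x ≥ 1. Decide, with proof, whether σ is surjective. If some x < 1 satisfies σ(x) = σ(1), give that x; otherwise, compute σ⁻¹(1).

2/9

Both pieces are strictly increasing (slopes 9 and 9), so each is injective on its own interval.
The left piece maps (−∞, 1) onto (−∞, 8); the right piece maps [1, ∞) onto [11, ∞).
The union (−∞, 8) ∪ [11, ∞) omits the interval between 8 and 11; in particular 8 has no preimage. So σ is not surjective.
Because the two images are disjoint, no x < 1 has σ(x) = σ(1), so we compute σ⁻¹(1): 1 lies in (−∞, 8), so solve 9x − 1 = 1: x = (1 + 1)/9 = 2/9.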